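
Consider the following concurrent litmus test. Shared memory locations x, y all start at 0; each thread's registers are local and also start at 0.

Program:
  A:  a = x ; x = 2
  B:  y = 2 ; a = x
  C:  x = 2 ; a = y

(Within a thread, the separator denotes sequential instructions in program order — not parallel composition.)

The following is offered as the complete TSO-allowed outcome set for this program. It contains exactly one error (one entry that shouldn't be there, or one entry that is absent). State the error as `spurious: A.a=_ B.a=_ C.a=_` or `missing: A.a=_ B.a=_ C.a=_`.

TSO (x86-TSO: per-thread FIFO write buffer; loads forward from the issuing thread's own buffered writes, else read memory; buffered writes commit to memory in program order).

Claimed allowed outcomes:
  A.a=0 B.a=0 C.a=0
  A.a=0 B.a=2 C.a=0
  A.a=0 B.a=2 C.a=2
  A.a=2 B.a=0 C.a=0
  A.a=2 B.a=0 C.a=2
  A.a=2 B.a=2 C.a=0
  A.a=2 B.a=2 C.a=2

outcome vector order: (A.a,B.a,C.a)
TSO: 8 outcomes — {(0,0,0); (0,0,2); (0,2,0); (0,2,2); (2,0,0); (2,0,2); (2,2,0); (2,2,2)}
TSO∖claimed = {(0,0,2)}

missing: A.a=0 B.a=0 C.a=2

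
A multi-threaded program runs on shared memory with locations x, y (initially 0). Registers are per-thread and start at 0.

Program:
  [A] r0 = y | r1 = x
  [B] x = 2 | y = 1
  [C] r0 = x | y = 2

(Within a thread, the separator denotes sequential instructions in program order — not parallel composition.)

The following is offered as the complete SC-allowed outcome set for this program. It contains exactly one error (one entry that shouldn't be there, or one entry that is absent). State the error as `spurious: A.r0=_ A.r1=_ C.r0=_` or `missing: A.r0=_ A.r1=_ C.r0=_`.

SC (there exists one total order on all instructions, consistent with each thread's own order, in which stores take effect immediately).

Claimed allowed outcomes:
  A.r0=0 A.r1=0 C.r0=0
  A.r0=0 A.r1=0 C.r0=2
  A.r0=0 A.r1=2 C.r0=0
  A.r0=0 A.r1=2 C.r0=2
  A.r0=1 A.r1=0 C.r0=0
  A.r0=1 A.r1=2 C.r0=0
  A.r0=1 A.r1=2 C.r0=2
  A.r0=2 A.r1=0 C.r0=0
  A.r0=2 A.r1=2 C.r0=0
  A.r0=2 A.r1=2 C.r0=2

outcome vector order: (A.r0,A.r1,C.r0)
[SC] allowed = {0/0/0; 0/0/2; 0/2/0; 0/2/2; 1/2/0; 1/2/2; 2/0/0; 2/2/0; 2/2/2}
claimed∖SC = {1/0/0}

spurious: A.r0=1 A.r1=0 C.r0=0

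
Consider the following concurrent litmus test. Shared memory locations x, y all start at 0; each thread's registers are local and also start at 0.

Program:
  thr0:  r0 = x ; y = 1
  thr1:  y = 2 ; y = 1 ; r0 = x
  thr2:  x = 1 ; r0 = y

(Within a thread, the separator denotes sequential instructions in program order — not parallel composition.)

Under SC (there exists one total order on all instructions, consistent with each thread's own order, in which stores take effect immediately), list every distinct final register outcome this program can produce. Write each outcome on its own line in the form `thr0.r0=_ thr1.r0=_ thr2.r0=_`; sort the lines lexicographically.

outcome vector order: (thr0.r0,thr1.r0,thr2.r0)
|SC outcomes| = 8

thr0.r0=0 thr1.r0=0 thr2.r0=1
thr0.r0=0 thr1.r0=1 thr2.r0=0
thr0.r0=0 thr1.r0=1 thr2.r0=1
thr0.r0=0 thr1.r0=1 thr2.r0=2
thr0.r0=1 thr1.r0=0 thr2.r0=1
thr0.r0=1 thr1.r0=1 thr2.r0=0
thr0.r0=1 thr1.r0=1 thr2.r0=1
thr0.r0=1 thr1.r0=1 thr2.r0=2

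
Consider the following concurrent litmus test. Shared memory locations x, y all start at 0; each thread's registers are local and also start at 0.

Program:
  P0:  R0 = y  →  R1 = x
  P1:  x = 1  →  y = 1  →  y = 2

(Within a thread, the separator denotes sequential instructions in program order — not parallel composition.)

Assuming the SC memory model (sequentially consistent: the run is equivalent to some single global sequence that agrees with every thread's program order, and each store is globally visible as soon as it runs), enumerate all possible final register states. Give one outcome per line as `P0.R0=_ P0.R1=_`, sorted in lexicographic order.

outcome vector order: (P0.R0,P0.R1)
|SC outcomes| = 4

P0.R0=0 P0.R1=0
P0.R0=0 P0.R1=1
P0.R0=1 P0.R1=1
P0.R0=2 P0.R1=1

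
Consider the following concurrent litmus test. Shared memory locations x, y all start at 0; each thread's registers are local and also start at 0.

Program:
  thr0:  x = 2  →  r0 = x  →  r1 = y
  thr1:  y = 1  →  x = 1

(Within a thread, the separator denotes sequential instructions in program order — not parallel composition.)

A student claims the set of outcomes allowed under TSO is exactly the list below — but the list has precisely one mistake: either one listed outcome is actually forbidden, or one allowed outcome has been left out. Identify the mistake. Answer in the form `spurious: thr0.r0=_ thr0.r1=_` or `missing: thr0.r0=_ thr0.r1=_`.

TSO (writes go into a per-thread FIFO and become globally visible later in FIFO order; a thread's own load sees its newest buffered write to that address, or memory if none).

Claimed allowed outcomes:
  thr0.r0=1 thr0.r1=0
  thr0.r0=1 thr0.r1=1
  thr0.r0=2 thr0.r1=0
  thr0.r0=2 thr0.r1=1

spurious: thr0.r0=1 thr0.r1=0

outcome vector order: (thr0.r0,thr0.r1)
[TSO] allowed = {<1 1> <2 0> <2 1>}
claimed∖TSO = {<1 0>}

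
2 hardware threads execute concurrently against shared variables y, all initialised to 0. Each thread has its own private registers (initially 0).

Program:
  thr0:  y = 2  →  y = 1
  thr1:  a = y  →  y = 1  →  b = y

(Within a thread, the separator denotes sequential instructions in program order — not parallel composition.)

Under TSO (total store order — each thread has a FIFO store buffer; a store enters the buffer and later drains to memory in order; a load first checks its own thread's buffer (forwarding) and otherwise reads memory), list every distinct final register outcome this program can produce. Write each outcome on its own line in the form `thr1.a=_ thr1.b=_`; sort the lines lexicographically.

outcome vector order: (thr1.a,thr1.b)
|TSO outcomes| = 4

thr1.a=0 thr1.b=1
thr1.a=0 thr1.b=2
thr1.a=1 thr1.b=1
thr1.a=2 thr1.b=1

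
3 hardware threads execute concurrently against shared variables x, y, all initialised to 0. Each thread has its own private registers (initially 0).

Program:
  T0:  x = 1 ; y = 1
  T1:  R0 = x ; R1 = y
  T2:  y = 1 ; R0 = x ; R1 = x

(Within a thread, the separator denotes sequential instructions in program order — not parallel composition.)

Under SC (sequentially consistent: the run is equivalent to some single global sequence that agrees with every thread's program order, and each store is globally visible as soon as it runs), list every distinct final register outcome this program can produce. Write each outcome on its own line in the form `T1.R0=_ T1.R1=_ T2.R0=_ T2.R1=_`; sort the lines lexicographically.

T1.R0=0 T1.R1=0 T2.R0=0 T2.R1=0
T1.R0=0 T1.R1=0 T2.R0=0 T2.R1=1
T1.R0=0 T1.R1=0 T2.R0=1 T2.R1=1
T1.R0=0 T1.R1=1 T2.R0=0 T2.R1=0
T1.R0=0 T1.R1=1 T2.R0=0 T2.R1=1
T1.R0=0 T1.R1=1 T2.R0=1 T2.R1=1
T1.R0=1 T1.R1=0 T2.R0=1 T2.R1=1
T1.R0=1 T1.R1=1 T2.R0=0 T2.R1=0
T1.R0=1 T1.R1=1 T2.R0=0 T2.R1=1
T1.R0=1 T1.R1=1 T2.R0=1 T2.R1=1

outcome vector order: (T1.R0,T1.R1,T2.R0,T2.R1)
|SC outcomes| = 10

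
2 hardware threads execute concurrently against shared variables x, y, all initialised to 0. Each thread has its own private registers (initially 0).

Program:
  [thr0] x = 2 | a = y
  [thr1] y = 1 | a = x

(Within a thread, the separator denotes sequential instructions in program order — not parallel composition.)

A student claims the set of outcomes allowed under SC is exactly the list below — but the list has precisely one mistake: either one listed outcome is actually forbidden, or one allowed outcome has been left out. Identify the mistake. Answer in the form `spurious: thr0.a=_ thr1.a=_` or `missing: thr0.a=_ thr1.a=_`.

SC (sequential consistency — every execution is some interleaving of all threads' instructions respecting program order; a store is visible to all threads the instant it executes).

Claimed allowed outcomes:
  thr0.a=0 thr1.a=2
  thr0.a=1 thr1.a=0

outcome vector order: (thr0.a,thr1.a)
[SC] allowed = {(0,2), (1,0), (1,2)}
SC∖claimed = {(1,2)}

missing: thr0.a=1 thr1.a=2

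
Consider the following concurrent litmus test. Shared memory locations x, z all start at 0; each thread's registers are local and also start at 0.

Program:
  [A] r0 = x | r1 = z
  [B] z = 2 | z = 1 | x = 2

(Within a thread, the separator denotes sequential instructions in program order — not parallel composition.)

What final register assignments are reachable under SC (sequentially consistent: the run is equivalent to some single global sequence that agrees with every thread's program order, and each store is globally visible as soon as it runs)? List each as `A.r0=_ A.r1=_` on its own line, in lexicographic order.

A.r0=0 A.r1=0
A.r0=0 A.r1=1
A.r0=0 A.r1=2
A.r0=2 A.r1=1

outcome vector order: (A.r0,A.r1)
|SC outcomes| = 4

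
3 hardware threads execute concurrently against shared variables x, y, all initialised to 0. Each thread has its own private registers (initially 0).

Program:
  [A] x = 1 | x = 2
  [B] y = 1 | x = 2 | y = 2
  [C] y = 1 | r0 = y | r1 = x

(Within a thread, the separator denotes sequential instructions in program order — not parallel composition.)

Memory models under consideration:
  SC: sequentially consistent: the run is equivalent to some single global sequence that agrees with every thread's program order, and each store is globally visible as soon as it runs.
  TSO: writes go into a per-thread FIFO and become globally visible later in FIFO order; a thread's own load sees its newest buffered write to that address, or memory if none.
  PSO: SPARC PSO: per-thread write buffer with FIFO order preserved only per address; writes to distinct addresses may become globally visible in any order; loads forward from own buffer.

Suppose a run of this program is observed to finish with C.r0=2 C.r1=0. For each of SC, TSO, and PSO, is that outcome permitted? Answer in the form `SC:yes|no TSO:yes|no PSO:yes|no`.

outcome vector order: (C.r0,C.r1)
SC: 5 outcomes — {(1,0), (1,1), (1,2), (2,1), (2,2)}
TSO: 5 outcomes — {(1,0), (1,1), (1,2), (2,1), (2,2)}
PSO: 6 outcomes — {(1,0), (1,1), (1,2), (2,0), (2,1), (2,2)}
target (2,0) ∈ {PSO}

SC:no TSO:no PSO:yes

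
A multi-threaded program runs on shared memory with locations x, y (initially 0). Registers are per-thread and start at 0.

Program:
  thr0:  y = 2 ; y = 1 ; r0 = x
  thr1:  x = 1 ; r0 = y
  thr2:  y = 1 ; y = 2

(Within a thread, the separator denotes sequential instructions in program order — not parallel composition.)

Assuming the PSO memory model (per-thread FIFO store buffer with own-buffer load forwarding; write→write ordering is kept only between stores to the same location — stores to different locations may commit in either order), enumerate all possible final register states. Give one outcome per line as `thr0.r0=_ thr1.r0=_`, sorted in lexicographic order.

outcome vector order: (thr0.r0,thr1.r0)
|PSO outcomes| = 6

thr0.r0=0 thr1.r0=0
thr0.r0=0 thr1.r0=1
thr0.r0=0 thr1.r0=2
thr0.r0=1 thr1.r0=0
thr0.r0=1 thr1.r0=1
thr0.r0=1 thr1.r0=2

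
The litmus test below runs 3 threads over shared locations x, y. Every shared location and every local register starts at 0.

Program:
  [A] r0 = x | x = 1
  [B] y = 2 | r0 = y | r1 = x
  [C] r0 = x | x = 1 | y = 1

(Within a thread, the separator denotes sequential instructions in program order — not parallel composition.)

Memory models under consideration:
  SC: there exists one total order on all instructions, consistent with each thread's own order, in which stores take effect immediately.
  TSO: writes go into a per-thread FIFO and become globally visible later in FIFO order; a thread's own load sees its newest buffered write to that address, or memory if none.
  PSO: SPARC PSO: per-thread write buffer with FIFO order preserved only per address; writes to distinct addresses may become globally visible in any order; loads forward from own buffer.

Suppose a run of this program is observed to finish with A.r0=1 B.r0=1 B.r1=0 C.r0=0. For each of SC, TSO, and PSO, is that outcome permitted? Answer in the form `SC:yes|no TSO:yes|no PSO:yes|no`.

SC:no TSO:no PSO:yes

outcome vector order: (A.r0,B.r0,B.r1,C.r0)
under SC → 0110 0111 0200 0201 0210 0211 1110 1200 1210
under TSO → 0110 0111 0200 0201 0210 0211 1110 1200 1210
under PSO → 0100 0110 0111 0200 0201 0210 0211 1100 1110 1200 1210
target 1100 ∈ {PSO}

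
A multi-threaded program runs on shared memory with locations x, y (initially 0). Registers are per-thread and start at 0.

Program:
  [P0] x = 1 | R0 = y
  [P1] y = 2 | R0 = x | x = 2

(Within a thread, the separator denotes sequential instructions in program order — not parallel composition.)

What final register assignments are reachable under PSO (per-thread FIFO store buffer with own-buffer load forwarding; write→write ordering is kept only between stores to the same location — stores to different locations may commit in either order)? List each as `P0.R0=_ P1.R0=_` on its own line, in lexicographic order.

P0.R0=0 P1.R0=0
P0.R0=0 P1.R0=1
P0.R0=2 P1.R0=0
P0.R0=2 P1.R0=1

outcome vector order: (P0.R0,P1.R0)
|PSO outcomes| = 4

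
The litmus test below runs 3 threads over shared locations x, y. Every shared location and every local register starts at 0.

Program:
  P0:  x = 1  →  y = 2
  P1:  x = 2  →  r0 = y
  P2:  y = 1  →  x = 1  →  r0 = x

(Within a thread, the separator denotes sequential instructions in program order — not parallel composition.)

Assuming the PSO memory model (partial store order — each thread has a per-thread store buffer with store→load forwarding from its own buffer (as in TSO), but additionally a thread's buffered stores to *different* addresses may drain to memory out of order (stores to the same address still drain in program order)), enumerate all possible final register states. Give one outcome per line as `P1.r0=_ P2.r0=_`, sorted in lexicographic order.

outcome vector order: (P1.r0,P2.r0)
|PSO outcomes| = 6

P1.r0=0 P2.r0=1
P1.r0=0 P2.r0=2
P1.r0=1 P2.r0=1
P1.r0=1 P2.r0=2
P1.r0=2 P2.r0=1
P1.r0=2 P2.r0=2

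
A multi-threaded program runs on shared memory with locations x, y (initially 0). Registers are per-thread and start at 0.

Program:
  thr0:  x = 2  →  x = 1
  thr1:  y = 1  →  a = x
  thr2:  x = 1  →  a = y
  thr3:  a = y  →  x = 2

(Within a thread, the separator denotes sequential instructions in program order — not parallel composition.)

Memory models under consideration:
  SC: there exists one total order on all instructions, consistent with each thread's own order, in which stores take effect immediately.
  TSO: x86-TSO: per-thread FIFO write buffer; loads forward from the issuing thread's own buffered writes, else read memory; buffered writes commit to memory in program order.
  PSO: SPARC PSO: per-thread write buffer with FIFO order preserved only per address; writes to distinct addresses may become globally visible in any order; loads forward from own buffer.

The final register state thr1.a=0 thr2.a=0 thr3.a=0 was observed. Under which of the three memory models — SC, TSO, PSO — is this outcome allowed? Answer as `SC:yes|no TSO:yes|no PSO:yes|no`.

SC:no TSO:yes PSO:yes

outcome vector order: (thr1.a,thr2.a,thr3.a)
under SC → (0,1,0) (0,1,1) (1,0,0) (1,0,1) (1,1,0) (1,1,1) (2,0,0) (2,0,1) (2,1,0) (2,1,1)
under TSO → (0,0,0) (0,0,1) (0,1,0) (0,1,1) (1,0,0) (1,0,1) (1,1,0) (1,1,1) (2,0,0) (2,0,1) (2,1,0) (2,1,1)
under PSO → (0,0,0) (0,0,1) (0,1,0) (0,1,1) (1,0,0) (1,0,1) (1,1,0) (1,1,1) (2,0,0) (2,0,1) (2,1,0) (2,1,1)
target (0,0,0) ∈ {TSO,PSO}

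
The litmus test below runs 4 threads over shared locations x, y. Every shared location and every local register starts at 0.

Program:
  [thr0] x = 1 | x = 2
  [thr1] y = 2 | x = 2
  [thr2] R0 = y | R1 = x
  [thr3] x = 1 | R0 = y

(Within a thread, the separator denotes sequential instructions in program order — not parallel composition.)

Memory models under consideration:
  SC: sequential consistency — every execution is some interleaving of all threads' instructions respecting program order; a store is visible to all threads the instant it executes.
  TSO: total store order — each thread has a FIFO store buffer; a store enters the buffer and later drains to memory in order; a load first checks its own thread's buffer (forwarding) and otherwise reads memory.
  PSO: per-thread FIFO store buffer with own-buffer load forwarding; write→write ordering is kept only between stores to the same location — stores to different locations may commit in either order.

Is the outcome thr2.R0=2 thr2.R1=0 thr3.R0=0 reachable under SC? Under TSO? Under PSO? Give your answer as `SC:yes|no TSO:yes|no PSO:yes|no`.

SC:no TSO:yes PSO:yes

outcome vector order: (thr2.R0,thr2.R1,thr3.R0)
[SC] allowed = {0/0/0 0/0/2 0/1/0 0/1/2 0/2/0 0/2/2 2/0/2 2/1/0 2/1/2 2/2/0 2/2/2}
[TSO] allowed = {0/0/0 0/0/2 0/1/0 0/1/2 0/2/0 0/2/2 2/0/0 2/0/2 2/1/0 2/1/2 2/2/0 2/2/2}
[PSO] allowed = {0/0/0 0/0/2 0/1/0 0/1/2 0/2/0 0/2/2 2/0/0 2/0/2 2/1/0 2/1/2 2/2/0 2/2/2}
target 2/0/0 ∈ {TSO,PSO}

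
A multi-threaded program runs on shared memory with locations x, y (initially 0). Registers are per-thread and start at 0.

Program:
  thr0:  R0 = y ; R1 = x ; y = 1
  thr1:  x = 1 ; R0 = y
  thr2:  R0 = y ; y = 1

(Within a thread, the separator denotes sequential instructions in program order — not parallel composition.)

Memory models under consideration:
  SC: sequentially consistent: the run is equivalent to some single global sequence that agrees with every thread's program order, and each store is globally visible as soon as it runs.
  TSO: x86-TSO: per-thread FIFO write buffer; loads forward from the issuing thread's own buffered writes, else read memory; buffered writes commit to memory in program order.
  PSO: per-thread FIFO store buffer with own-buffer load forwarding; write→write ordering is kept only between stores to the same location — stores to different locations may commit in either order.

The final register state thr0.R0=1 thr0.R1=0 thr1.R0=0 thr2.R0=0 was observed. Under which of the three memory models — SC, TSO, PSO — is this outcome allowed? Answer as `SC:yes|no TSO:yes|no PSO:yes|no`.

outcome vector order: (thr0.R0,thr0.R1,thr1.R0,thr2.R0)
under SC → (0,0,0,0); (0,0,0,1); (0,0,1,0); (0,0,1,1); (0,1,0,0); (0,1,0,1); (0,1,1,0); (0,1,1,1); (1,0,1,0); (1,1,0,0); (1,1,1,0)
under TSO → (0,0,0,0); (0,0,0,1); (0,0,1,0); (0,0,1,1); (0,1,0,0); (0,1,0,1); (0,1,1,0); (0,1,1,1); (1,0,0,0); (1,0,1,0); (1,1,0,0); (1,1,1,0)
under PSO → (0,0,0,0); (0,0,0,1); (0,0,1,0); (0,0,1,1); (0,1,0,0); (0,1,0,1); (0,1,1,0); (0,1,1,1); (1,0,0,0); (1,0,1,0); (1,1,0,0); (1,1,1,0)
target (1,0,0,0) ∈ {TSO,PSO}

SC:no TSO:yes PSO:yes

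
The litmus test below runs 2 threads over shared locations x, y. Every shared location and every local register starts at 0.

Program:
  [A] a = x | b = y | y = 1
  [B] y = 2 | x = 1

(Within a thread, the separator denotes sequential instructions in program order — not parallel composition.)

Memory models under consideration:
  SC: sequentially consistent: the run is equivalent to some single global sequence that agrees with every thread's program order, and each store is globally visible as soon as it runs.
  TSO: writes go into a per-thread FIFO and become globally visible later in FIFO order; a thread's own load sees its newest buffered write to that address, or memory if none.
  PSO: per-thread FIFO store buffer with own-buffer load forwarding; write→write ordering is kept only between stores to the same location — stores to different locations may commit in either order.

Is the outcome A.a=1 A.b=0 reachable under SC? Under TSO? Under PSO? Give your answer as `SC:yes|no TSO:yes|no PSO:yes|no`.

SC:no TSO:no PSO:yes

outcome vector order: (A.a,A.b)
[SC] allowed = {(0,0); (0,2); (1,2)}
[TSO] allowed = {(0,0); (0,2); (1,2)}
[PSO] allowed = {(0,0); (0,2); (1,0); (1,2)}
target (1,0) ∈ {PSO}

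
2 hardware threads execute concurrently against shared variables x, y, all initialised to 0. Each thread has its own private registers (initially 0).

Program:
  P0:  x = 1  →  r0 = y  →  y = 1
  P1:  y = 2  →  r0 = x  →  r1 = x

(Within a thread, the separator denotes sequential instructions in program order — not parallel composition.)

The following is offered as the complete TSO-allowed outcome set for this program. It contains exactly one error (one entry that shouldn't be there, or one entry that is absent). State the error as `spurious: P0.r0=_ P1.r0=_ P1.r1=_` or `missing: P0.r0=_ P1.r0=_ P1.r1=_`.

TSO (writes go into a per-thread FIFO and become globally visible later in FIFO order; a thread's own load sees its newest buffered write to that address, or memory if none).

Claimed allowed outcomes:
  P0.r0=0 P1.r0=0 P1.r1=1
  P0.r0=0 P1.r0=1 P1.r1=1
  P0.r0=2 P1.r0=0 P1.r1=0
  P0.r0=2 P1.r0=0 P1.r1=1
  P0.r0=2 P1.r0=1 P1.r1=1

missing: P0.r0=0 P1.r0=0 P1.r1=0

outcome vector order: (P0.r0,P1.r0,P1.r1)
[TSO] allowed = {0/0/0 0/0/1 0/1/1 2/0/0 2/0/1 2/1/1}
TSO∖claimed = {0/0/0}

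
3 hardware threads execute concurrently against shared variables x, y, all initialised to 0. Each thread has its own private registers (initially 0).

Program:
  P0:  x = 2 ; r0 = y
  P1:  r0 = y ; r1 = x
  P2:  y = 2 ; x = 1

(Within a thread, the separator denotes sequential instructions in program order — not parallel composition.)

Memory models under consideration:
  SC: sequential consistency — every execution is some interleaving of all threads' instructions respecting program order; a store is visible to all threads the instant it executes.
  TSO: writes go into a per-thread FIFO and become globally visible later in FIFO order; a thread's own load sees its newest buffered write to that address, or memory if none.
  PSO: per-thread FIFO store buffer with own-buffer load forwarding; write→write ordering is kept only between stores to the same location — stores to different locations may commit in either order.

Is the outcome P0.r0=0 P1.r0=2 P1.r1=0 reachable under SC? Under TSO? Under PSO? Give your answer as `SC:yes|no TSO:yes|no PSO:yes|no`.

outcome vector order: (P0.r0,P1.r0,P1.r1)
SC: 11 outcomes — {(0,0,0), (0,0,1), (0,0,2), (0,2,1), (0,2,2), (2,0,0), (2,0,1), (2,0,2), (2,2,0), (2,2,1), (2,2,2)}
TSO: 12 outcomes — {(0,0,0), (0,0,1), (0,0,2), (0,2,0), (0,2,1), (0,2,2), (2,0,0), (2,0,1), (2,0,2), (2,2,0), (2,2,1), (2,2,2)}
PSO: 12 outcomes — {(0,0,0), (0,0,1), (0,0,2), (0,2,0), (0,2,1), (0,2,2), (2,0,0), (2,0,1), (2,0,2), (2,2,0), (2,2,1), (2,2,2)}
target (0,2,0) ∈ {TSO,PSO}

SC:no TSO:yes PSO:yes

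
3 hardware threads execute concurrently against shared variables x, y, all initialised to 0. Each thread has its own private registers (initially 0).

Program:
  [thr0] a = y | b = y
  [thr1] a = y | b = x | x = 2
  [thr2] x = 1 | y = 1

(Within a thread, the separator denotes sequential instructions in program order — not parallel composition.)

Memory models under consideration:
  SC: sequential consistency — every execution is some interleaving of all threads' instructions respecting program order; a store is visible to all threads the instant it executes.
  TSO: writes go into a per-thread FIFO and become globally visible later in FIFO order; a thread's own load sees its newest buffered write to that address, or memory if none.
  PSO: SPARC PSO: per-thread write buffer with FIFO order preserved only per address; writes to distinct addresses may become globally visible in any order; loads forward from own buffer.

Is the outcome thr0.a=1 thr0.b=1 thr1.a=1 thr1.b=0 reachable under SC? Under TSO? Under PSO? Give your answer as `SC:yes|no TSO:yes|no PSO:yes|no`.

SC:no TSO:no PSO:yes

outcome vector order: (thr0.a,thr0.b,thr1.a,thr1.b)
SC (9): <0 0 0 0> <0 0 0 1> <0 0 1 1> <0 1 0 0> <0 1 0 1> <0 1 1 1> <1 1 0 0> <1 1 0 1> <1 1 1 1>
TSO (9): <0 0 0 0> <0 0 0 1> <0 0 1 1> <0 1 0 0> <0 1 0 1> <0 1 1 1> <1 1 0 0> <1 1 0 1> <1 1 1 1>
PSO (12): <0 0 0 0> <0 0 0 1> <0 0 1 0> <0 0 1 1> <0 1 0 0> <0 1 0 1> <0 1 1 0> <0 1 1 1> <1 1 0 0> <1 1 0 1> <1 1 1 0> <1 1 1 1>
target <1 1 1 0> ∈ {PSO}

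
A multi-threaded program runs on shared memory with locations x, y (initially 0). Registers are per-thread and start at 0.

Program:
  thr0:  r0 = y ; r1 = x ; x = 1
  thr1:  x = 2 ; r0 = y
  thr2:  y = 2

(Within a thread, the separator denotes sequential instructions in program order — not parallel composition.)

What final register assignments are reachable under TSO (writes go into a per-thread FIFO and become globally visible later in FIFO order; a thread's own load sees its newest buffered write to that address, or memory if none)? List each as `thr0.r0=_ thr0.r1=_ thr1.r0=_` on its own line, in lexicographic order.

thr0.r0=0 thr0.r1=0 thr1.r0=0
thr0.r0=0 thr0.r1=0 thr1.r0=2
thr0.r0=0 thr0.r1=2 thr1.r0=0
thr0.r0=0 thr0.r1=2 thr1.r0=2
thr0.r0=2 thr0.r1=0 thr1.r0=0
thr0.r0=2 thr0.r1=0 thr1.r0=2
thr0.r0=2 thr0.r1=2 thr1.r0=0
thr0.r0=2 thr0.r1=2 thr1.r0=2

outcome vector order: (thr0.r0,thr0.r1,thr1.r0)
|TSO outcomes| = 8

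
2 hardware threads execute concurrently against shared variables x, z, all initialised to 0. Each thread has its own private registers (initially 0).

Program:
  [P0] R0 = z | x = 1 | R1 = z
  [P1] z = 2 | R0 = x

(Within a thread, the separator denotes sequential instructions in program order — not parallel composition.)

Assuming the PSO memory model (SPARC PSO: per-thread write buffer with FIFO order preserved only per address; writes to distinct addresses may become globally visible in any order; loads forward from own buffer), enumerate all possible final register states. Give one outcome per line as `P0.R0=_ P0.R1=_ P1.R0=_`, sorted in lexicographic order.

outcome vector order: (P0.R0,P0.R1,P1.R0)
|PSO outcomes| = 6

P0.R0=0 P0.R1=0 P1.R0=0
P0.R0=0 P0.R1=0 P1.R0=1
P0.R0=0 P0.R1=2 P1.R0=0
P0.R0=0 P0.R1=2 P1.R0=1
P0.R0=2 P0.R1=2 P1.R0=0
P0.R0=2 P0.R1=2 P1.R0=1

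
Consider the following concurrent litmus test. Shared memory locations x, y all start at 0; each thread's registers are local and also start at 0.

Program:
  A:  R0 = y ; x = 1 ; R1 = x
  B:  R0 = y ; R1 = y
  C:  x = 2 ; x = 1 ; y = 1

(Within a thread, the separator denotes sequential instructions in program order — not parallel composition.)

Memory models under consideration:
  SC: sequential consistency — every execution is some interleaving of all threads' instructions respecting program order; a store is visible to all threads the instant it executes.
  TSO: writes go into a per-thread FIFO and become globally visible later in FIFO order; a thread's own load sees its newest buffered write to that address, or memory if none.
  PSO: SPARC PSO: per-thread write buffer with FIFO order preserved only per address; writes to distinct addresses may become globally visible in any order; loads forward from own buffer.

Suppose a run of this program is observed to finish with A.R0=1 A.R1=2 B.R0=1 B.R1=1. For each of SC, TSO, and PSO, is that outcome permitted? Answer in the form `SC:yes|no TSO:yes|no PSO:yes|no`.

SC:no TSO:no PSO:yes

outcome vector order: (A.R0,A.R1,B.R0,B.R1)
under SC → 0/1/0/0 0/1/0/1 0/1/1/1 0/2/0/0 0/2/0/1 0/2/1/1 1/1/0/0 1/1/0/1 1/1/1/1
under TSO → 0/1/0/0 0/1/0/1 0/1/1/1 0/2/0/0 0/2/0/1 0/2/1/1 1/1/0/0 1/1/0/1 1/1/1/1
under PSO → 0/1/0/0 0/1/0/1 0/1/1/1 0/2/0/0 0/2/0/1 0/2/1/1 1/1/0/0 1/1/0/1 1/1/1/1 1/2/0/0 1/2/0/1 1/2/1/1
target 1/2/1/1 ∈ {PSO}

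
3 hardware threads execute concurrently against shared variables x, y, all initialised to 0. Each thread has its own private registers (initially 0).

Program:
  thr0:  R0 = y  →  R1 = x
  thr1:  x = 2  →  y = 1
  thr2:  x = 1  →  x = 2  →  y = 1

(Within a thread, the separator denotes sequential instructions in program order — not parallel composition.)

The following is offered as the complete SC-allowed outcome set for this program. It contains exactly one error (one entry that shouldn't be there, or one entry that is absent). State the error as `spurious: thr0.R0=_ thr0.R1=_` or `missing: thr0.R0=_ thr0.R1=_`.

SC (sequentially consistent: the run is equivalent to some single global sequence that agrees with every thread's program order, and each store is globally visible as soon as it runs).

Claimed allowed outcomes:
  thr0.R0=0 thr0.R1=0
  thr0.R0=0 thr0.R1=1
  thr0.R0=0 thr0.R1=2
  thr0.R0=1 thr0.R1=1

outcome vector order: (thr0.R0,thr0.R1)
SC: 5 outcomes — {0/0; 0/1; 0/2; 1/1; 1/2}
SC∖claimed = {1/2}

missing: thr0.R0=1 thr0.R1=2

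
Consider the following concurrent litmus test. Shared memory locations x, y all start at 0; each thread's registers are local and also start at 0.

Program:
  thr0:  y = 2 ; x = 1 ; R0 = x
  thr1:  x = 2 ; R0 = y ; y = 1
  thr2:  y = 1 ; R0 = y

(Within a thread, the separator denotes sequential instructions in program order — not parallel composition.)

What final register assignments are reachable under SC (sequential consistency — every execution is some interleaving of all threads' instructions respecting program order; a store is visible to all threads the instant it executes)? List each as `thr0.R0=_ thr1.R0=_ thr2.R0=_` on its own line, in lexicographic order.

outcome vector order: (thr0.R0,thr1.R0,thr2.R0)
|SC outcomes| = 9

thr0.R0=1 thr1.R0=0 thr2.R0=1
thr0.R0=1 thr1.R0=0 thr2.R0=2
thr0.R0=1 thr1.R0=1 thr2.R0=1
thr0.R0=1 thr1.R0=1 thr2.R0=2
thr0.R0=1 thr1.R0=2 thr2.R0=1
thr0.R0=1 thr1.R0=2 thr2.R0=2
thr0.R0=2 thr1.R0=1 thr2.R0=1
thr0.R0=2 thr1.R0=2 thr2.R0=1
thr0.R0=2 thr1.R0=2 thr2.R0=2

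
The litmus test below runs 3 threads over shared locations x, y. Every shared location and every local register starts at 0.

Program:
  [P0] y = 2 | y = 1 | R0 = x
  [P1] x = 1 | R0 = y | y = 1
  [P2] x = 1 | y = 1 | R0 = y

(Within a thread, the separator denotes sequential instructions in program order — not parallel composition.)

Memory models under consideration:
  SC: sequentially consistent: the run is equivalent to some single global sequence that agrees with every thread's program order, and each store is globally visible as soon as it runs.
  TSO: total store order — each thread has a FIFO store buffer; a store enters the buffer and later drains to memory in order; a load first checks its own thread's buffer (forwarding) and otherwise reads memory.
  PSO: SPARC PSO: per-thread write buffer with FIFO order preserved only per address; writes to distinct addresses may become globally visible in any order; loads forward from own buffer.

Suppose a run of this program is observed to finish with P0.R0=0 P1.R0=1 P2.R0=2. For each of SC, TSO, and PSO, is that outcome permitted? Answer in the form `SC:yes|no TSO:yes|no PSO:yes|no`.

outcome vector order: (P0.R0,P1.R0,P2.R0)
under SC → 011; 101; 102; 111; 112; 121; 122
under TSO → 001; 002; 011; 012; 021; 022; 101; 102; 111; 112; 121; 122
under PSO → 001; 002; 011; 012; 021; 022; 101; 102; 111; 112; 121; 122
target 012 ∈ {TSO,PSO}

SC:no TSO:yes PSO:yes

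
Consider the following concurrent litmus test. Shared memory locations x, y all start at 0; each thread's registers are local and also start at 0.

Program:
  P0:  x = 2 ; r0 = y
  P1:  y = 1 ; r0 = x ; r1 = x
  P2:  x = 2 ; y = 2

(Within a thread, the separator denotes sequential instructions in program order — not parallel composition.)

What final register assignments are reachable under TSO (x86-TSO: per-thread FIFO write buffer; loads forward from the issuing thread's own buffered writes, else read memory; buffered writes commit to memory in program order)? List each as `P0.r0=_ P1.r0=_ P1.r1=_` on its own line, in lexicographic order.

outcome vector order: (P0.r0,P1.r0,P1.r1)
|TSO outcomes| = 9

P0.r0=0 P1.r0=0 P1.r1=0
P0.r0=0 P1.r0=0 P1.r1=2
P0.r0=0 P1.r0=2 P1.r1=2
P0.r0=1 P1.r0=0 P1.r1=0
P0.r0=1 P1.r0=0 P1.r1=2
P0.r0=1 P1.r0=2 P1.r1=2
P0.r0=2 P1.r0=0 P1.r1=0
P0.r0=2 P1.r0=0 P1.r1=2
P0.r0=2 P1.r0=2 P1.r1=2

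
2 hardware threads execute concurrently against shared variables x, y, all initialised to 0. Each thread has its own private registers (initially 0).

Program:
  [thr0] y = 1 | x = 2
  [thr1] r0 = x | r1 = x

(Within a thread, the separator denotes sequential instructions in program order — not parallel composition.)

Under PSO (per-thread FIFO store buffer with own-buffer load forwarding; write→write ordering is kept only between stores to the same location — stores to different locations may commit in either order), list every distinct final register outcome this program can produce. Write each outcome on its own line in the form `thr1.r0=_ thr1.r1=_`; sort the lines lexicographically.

outcome vector order: (thr1.r0,thr1.r1)
|PSO outcomes| = 3

thr1.r0=0 thr1.r1=0
thr1.r0=0 thr1.r1=2
thr1.r0=2 thr1.r1=2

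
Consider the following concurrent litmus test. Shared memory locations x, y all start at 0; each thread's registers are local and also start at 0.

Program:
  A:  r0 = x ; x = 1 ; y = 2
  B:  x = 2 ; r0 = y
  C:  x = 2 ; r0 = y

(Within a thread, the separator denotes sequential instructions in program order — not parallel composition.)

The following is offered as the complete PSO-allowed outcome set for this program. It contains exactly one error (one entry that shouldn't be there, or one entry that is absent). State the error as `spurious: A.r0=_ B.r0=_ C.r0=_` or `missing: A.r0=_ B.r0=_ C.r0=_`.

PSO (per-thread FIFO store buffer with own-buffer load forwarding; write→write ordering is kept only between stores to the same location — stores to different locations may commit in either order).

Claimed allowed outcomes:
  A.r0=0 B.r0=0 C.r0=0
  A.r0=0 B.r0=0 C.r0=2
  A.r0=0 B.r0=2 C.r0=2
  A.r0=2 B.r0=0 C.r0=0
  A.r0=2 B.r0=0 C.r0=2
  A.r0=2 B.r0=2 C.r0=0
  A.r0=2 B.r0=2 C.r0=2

missing: A.r0=0 B.r0=2 C.r0=0

outcome vector order: (A.r0,B.r0,C.r0)
[PSO] allowed = {0/0/0; 0/0/2; 0/2/0; 0/2/2; 2/0/0; 2/0/2; 2/2/0; 2/2/2}
PSO∖claimed = {0/2/0}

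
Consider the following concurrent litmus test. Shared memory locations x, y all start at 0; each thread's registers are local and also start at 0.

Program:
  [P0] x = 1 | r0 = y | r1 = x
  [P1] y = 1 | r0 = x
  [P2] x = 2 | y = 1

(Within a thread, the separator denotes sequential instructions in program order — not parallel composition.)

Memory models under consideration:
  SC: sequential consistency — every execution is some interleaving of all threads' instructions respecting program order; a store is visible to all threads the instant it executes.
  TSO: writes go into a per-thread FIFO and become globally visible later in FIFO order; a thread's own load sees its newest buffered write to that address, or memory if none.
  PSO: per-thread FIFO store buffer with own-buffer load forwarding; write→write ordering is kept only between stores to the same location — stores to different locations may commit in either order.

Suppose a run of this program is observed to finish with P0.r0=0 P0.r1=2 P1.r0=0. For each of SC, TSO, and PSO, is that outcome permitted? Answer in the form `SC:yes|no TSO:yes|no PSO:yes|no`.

SC:no TSO:yes PSO:yes

outcome vector order: (P0.r0,P0.r1,P1.r0)
SC: 10 outcomes — {011 012 021 022 110 111 112 120 121 122}
TSO: 12 outcomes — {010 011 012 020 021 022 110 111 112 120 121 122}
PSO: 12 outcomes — {010 011 012 020 021 022 110 111 112 120 121 122}
target 020 ∈ {TSO,PSO}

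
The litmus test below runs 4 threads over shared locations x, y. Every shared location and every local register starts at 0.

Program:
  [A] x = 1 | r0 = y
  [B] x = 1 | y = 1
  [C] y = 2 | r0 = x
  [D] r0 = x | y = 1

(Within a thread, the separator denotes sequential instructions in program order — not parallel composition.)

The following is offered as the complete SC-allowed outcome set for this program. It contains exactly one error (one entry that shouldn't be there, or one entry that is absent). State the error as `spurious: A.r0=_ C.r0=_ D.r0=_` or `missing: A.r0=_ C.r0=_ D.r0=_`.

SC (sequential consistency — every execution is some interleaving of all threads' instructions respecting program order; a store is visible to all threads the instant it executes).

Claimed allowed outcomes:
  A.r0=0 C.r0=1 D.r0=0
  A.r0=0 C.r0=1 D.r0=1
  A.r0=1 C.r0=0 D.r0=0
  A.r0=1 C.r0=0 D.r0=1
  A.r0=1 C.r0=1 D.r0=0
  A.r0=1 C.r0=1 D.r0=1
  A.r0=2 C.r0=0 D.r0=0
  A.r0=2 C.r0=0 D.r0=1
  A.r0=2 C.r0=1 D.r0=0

missing: A.r0=2 C.r0=1 D.r0=1

outcome vector order: (A.r0,C.r0,D.r0)
SC (10): (0,1,0), (0,1,1), (1,0,0), (1,0,1), (1,1,0), (1,1,1), (2,0,0), (2,0,1), (2,1,0), (2,1,1)
SC∖claimed = {(2,1,1)}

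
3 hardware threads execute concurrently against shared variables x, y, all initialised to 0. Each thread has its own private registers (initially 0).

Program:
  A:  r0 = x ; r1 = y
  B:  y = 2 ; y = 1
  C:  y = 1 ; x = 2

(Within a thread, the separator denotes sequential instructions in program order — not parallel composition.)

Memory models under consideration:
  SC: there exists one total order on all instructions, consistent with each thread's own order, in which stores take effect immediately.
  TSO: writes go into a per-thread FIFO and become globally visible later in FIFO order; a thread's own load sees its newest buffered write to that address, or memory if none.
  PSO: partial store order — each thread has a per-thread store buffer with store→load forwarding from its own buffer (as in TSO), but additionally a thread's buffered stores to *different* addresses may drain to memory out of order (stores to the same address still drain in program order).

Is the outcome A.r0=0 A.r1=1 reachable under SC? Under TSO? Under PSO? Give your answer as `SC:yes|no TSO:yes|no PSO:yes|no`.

SC:yes TSO:yes PSO:yes

outcome vector order: (A.r0,A.r1)
SC (5): 0/0; 0/1; 0/2; 2/1; 2/2
TSO (5): 0/0; 0/1; 0/2; 2/1; 2/2
PSO (6): 0/0; 0/1; 0/2; 2/0; 2/1; 2/2
target 0/1 ∈ {SC,TSO,PSO}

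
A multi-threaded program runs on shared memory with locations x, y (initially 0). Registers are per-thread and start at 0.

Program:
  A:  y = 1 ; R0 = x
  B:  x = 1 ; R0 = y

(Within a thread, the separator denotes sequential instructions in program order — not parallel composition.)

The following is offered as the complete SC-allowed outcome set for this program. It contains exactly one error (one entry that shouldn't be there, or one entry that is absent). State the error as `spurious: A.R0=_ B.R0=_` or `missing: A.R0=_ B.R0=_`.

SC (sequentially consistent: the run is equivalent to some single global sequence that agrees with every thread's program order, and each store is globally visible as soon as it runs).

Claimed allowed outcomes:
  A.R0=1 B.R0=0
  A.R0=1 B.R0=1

missing: A.R0=0 B.R0=1

outcome vector order: (A.R0,B.R0)
under SC → 0/1; 1/0; 1/1
SC∖claimed = {0/1}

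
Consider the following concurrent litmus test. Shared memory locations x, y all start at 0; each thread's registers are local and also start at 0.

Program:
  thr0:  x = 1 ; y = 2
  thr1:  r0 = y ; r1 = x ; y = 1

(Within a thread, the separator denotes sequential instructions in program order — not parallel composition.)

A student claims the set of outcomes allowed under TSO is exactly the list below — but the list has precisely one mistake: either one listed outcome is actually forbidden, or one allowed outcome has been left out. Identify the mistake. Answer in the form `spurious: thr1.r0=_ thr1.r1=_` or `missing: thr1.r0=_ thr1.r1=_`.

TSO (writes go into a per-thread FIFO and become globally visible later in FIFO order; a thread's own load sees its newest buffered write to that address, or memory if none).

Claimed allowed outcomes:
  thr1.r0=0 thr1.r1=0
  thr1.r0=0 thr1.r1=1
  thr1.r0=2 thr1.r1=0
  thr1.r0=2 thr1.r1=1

outcome vector order: (thr1.r0,thr1.r1)
TSO: 3 outcomes — {00 01 21}
claimed∖TSO = {20}

spurious: thr1.r0=2 thr1.r1=0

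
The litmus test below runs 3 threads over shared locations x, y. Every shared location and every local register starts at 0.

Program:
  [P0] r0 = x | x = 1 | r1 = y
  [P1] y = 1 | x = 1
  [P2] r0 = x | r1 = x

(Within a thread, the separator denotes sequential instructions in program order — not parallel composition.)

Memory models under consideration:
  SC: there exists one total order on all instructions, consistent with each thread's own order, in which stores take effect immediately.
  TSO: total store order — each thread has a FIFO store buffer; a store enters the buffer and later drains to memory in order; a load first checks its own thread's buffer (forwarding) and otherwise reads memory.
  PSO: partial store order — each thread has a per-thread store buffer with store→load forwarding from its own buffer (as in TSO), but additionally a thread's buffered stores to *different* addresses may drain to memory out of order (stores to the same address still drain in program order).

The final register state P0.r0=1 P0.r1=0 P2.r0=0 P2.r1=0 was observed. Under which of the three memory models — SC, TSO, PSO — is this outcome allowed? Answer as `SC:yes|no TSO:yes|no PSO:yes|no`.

outcome vector order: (P0.r0,P0.r1,P2.r0,P2.r1)
SC (9): <0 0 0 0>; <0 0 0 1>; <0 0 1 1>; <0 1 0 0>; <0 1 0 1>; <0 1 1 1>; <1 1 0 0>; <1 1 0 1>; <1 1 1 1>
TSO (9): <0 0 0 0>; <0 0 0 1>; <0 0 1 1>; <0 1 0 0>; <0 1 0 1>; <0 1 1 1>; <1 1 0 0>; <1 1 0 1>; <1 1 1 1>
PSO (12): <0 0 0 0>; <0 0 0 1>; <0 0 1 1>; <0 1 0 0>; <0 1 0 1>; <0 1 1 1>; <1 0 0 0>; <1 0 0 1>; <1 0 1 1>; <1 1 0 0>; <1 1 0 1>; <1 1 1 1>
target <1 0 0 0> ∈ {PSO}

SC:no TSO:no PSO:yes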